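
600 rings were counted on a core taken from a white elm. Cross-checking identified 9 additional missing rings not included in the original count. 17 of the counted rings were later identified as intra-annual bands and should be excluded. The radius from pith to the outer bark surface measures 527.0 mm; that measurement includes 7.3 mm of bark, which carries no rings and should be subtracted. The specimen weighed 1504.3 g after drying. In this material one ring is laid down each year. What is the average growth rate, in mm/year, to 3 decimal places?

0.878 mm/year

Adjusted count: 600 − 17 + 9 = 592 rings.
Net length = 527.0 − 7.3 = 519.7 mm.
519.7 mm over 592 years gives 519.7 / 592 ≈ 0.878 mm/year.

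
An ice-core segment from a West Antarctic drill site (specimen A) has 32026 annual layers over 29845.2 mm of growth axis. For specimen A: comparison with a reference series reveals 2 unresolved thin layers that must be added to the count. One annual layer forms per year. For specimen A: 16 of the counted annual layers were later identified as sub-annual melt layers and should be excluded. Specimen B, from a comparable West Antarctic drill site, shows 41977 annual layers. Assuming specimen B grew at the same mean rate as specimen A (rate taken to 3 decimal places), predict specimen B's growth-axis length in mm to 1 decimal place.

39122.6 mm

Specimen A: adjusted count: 32026 − 16 + 2 = 32012 annual layers.
A: Mean rate = 29845.2 mm / 32012 years ≈ 0.932 mm/year.
For B, 0.932 mm/year × 41977 years = 39122.6 mm.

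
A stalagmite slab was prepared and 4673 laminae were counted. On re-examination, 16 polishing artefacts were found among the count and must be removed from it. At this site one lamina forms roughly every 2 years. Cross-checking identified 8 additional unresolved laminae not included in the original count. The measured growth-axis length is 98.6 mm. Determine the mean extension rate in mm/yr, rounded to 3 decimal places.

After corrections the count is 4673 − 16 + 8 = 4665 laminae.
At 2 years per lamina, 4665 × 2 = 9330 years.
Mean rate = 98.6 mm / 9330 years ≈ 0.011 mm/yr.

0.011 mm/yr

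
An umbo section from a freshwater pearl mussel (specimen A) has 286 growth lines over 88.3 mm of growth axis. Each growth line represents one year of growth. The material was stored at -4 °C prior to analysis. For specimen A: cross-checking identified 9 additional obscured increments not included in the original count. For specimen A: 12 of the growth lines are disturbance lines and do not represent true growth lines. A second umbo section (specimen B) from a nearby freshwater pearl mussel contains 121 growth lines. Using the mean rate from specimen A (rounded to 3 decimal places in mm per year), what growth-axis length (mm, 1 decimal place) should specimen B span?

37.8 mm

Specimen A: correcting the raw count gives 286 − 12 + 9 = 283 true growth lines.
A: 88.3 mm over 283 years gives 88.3 / 283 ≈ 0.312 mm per year.
Length of B = 0.312 × 121 = 37.8 mm.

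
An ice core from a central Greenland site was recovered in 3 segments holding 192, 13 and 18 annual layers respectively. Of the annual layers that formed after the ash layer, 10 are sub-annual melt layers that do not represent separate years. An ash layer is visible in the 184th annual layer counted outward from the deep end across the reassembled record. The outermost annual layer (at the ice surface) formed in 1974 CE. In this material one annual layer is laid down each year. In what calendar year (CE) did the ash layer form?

1945 CE

Total annual layers = 192 + 13 + 18 = 223.
223 − 184 = 39 annual layers lie beyond the ash layer toward the ice surface.
39 − 10 false = 29 true annual layers after the ash layer.
1974 − 29 = 1945 CE.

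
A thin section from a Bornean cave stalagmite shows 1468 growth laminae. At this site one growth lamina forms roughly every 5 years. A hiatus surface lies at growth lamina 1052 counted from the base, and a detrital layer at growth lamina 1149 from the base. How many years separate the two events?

Separation: 1149 − 1052 = 97 growth laminae.
At 5 years per growth lamina, 97 × 5 = 485 years.

485 years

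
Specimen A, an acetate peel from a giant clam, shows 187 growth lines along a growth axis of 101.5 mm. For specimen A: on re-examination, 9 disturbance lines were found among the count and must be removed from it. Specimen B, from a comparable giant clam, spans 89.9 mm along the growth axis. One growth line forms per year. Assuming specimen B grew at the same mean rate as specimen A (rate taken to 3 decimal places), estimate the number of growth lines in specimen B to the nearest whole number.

Specimen A: correcting the raw count gives 187 − 9 = 178 true growth lines.
A: Extension rate ≈ 101.5 / 178 = 0.570 mm/yr.
For B, 89.9 / 0.570 = 157.72 years ≈ 158 growth lines.

158 growth lines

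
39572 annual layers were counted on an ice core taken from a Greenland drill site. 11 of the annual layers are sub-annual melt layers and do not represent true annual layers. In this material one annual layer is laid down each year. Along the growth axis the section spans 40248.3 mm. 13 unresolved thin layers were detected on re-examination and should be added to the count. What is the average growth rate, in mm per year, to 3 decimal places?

1.017 mm per year

Correcting the raw count gives 39572 − 11 + 13 = 39574 true annual layers.
Extension rate ≈ 40248.3 / 39574 = 1.017 mm per year.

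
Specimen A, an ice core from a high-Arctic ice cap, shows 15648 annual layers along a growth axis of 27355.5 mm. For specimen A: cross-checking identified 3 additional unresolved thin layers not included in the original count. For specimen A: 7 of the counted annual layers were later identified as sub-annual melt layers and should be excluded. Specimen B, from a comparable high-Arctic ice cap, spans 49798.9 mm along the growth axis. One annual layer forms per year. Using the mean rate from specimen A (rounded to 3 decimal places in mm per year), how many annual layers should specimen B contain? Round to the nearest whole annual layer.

28473 annual layers

Specimen A: after corrections the count is 15648 − 7 + 3 = 15644 annual layers.
A: Mean rate = 27355.5 mm / 15644 years ≈ 1.749 mm/year.
B spans 49798.9 / 1.749 = 28472.78 years ≈ 28473 annual layers.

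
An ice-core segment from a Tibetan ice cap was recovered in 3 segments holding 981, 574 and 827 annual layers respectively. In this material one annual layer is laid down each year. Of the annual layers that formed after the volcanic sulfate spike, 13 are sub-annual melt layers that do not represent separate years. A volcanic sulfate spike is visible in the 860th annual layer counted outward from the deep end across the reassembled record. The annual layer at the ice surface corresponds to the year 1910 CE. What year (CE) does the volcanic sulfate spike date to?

401 CE

Total annual layers = 981 + 574 + 827 = 2382.
2382 − 860 = 1522 annual layers lie beyond the volcanic sulfate spike toward the ice surface.
1522 − 13 false = 1509 true annual layers after the volcanic sulfate spike.
The annual layer at the ice surface is 1910 CE, so the volcanic sulfate spike dates to 1910 − 1509 = 401 CE.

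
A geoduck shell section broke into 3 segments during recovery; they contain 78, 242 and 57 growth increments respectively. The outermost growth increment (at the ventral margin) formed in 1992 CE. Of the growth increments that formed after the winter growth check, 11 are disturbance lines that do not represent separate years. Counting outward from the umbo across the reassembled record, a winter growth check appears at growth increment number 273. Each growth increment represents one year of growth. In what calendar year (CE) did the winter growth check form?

1899 CE

Total growth increments = 78 + 242 + 57 = 377.
377 − 273 = 104 growth increments lie beyond the winter growth check toward the ventral margin.
Excluding 11 false growth increments: 104 − 11 = 93.
The growth increment at the ventral margin is 1992 CE, so the winter growth check dates to 1992 − 93 = 1899 CE.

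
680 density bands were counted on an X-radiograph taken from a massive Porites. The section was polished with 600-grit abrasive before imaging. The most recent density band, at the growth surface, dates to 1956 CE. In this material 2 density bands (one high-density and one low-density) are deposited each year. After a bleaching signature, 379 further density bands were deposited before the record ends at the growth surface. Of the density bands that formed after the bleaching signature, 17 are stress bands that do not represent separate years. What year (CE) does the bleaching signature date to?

379 density bands formed after the bleaching signature.
Excluding 17 false density bands: 379 − 17 = 362.
Dividing by 2 density bands per year: 362 / 2 = 181 years.
1956 − 181 = 1775 CE.

1775 CE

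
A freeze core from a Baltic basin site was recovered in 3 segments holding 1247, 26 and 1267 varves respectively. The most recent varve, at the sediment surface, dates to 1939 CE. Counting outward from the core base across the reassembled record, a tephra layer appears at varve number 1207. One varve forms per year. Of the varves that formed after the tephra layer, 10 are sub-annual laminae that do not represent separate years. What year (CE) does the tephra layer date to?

616 CE

Total varves = 1247 + 26 + 1267 = 2540.
Between varve 1207 and the sediment surface there are 2540 − 1207 = 1333 varves.
1333 − 10 false = 1323 true varves after the tephra layer.
The varve at the sediment surface is 1939 CE, so the tephra layer dates to 1939 − 1323 = 616 CE.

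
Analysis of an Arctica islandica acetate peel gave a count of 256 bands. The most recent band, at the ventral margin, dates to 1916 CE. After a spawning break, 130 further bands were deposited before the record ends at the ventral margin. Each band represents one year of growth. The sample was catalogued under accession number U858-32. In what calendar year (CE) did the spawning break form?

1786 CE

130 bands formed after the spawning break.
1916 − 130 = 1786 CE.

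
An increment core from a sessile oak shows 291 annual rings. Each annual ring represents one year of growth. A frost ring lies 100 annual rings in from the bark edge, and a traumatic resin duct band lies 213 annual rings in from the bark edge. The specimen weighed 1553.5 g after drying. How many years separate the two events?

213 − 100 = 113 annual rings lie between the two events.
At one annual ring per year, 113 years elapsed between them.

113 years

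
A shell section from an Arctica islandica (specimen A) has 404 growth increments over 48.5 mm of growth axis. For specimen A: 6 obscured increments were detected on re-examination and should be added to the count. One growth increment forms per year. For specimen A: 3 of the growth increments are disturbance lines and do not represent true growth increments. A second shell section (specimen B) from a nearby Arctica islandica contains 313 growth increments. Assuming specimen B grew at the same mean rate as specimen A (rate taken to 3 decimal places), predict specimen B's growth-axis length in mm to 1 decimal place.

Specimen A: adjusted count: 404 − 3 + 6 = 407 growth increments.
A: 48.5 mm over 407 years gives 48.5 / 407 ≈ 0.119 mm/year.
B's length ≈ 0.119 × 313 = 37.2 mm.

37.2 mm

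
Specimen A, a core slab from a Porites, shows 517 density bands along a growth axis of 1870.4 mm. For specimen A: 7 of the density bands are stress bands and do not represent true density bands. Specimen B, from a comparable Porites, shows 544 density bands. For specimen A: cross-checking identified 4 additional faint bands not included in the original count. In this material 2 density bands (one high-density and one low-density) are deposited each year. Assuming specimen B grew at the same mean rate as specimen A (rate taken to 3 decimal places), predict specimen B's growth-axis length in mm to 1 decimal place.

Specimen A: true density band count = 517 − 7 + 4 = 514.
Specimen A: 514 density bands at 2 per year is 514 / 2 = 257 years.
A: Extension rate ≈ 1870.4 / 257 = 7.278 mm/yr.
Specimen B: with 2 density bands per year, 544 / 2 = 272 years. For B, 7.278 mm/year × 272 years = 1979.6 mm.

1979.6 mm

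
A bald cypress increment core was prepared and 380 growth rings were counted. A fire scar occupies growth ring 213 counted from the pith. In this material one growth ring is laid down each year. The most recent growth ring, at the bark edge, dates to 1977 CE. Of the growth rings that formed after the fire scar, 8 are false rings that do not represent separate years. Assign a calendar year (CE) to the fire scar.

380 − 213 = 167 growth rings lie beyond the fire scar toward the bark edge.
167 − 8 false = 159 true growth rings after the fire scar.
The growth ring at the bark edge is 1977 CE, so the fire scar dates to 1977 − 159 = 1818 CE.

1818 CE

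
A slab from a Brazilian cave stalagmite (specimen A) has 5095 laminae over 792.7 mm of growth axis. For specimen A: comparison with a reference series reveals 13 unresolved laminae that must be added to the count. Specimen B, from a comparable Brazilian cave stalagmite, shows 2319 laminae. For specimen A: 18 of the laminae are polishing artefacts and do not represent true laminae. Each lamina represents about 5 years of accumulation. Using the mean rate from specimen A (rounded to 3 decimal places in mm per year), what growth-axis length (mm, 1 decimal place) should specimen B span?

Specimen A: after corrections the count is 5095 − 18 + 13 = 5090 laminae.
Specimen A: at 5 years per lamina, 5090 × 5 = 25450 years.
A: Extension rate ≈ 792.7 / 25450 = 0.031 mm/yr.
Specimen B: multiplying by 5 years per lamina: 2319 × 5 = 11595 years. Length of B = 0.031 × 11595 = 359.4 mm.

359.4 mm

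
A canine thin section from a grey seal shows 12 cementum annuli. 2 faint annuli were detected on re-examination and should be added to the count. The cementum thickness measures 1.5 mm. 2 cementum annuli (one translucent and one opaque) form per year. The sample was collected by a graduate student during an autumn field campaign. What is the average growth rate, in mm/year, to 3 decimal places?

0.214 mm/year

After corrections the count is 12 + 2 = 14 cementum annuli.
With 2 cementum annuli per year, 14 / 2 = 7 years.
1.5 mm over 7 years gives 1.5 / 7 ≈ 0.214 mm/year.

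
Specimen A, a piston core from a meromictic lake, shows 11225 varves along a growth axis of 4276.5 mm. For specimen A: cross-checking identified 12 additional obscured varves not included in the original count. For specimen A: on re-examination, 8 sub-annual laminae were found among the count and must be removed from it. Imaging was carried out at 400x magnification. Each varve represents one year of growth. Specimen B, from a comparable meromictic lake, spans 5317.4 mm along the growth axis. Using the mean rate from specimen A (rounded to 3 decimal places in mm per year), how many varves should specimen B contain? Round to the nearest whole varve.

Specimen A: correcting the raw count gives 11225 − 8 + 12 = 11229 true varves.
A: Extension rate ≈ 4276.5 / 11229 = 0.381 mm per year.
B spans 5317.4 / 0.381 = 13956.43 years ≈ 13956 varves.

13956 varves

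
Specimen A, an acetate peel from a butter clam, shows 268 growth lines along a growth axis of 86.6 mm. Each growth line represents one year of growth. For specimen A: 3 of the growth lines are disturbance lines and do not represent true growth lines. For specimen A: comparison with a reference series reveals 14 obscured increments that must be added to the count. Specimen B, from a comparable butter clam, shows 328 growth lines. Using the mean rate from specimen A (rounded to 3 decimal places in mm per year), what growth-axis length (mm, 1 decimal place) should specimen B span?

101.7 mm

Specimen A: true growth line count = 268 − 3 + 14 = 279.
A: Extension rate ≈ 86.6 / 279 = 0.310 mm/yr.
For B, 0.310 mm/year × 328 years = 101.7 mm.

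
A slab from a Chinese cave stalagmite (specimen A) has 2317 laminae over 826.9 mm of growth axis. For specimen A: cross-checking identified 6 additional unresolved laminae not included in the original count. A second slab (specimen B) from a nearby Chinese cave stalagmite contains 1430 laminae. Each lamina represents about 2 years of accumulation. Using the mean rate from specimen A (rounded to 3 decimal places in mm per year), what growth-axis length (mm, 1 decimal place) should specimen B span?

Specimen A: adjusted count: 2317 + 6 = 2323 laminae.
Specimen A: multiplying by 2 years per lamina: 2323 × 2 = 4646 years.
A: Extension rate ≈ 826.9 / 4646 = 0.178 mm/year.
Specimen B: multiplying by 2 years per lamina: 1430 × 2 = 2860 years. B's length ≈ 0.178 × 2860 = 509.1 mm.

509.1 mm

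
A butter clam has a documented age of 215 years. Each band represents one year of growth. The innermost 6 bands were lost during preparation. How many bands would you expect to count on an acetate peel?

209 bands

At one band per year, 215 years correspond to 215 bands.
Subtracting the 6 bands not captured gives 215 − 6 = 209 bands in the record.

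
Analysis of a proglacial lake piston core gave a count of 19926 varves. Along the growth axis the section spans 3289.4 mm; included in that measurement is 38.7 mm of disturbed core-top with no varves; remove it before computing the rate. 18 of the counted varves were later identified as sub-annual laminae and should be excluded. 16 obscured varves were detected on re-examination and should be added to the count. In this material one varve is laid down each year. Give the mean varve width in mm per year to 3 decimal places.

0.163 mm per year

True varve count = 19926 − 18 + 16 = 19924.
Net length = 3289.4 − 38.7 = 3250.7 mm.
Extension rate ≈ 3250.7 / 19924 = 0.163 mm per year.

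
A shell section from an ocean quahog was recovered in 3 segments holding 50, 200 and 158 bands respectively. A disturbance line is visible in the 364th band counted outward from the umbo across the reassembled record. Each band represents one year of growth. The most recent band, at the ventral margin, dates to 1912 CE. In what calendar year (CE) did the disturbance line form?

Total bands = 50 + 200 + 158 = 408.
The disturbance line sits at band 364 from the umbo, so 408 − 364 = 44 bands formed after it.
1912 − 44 = 1868 CE.

1868 CE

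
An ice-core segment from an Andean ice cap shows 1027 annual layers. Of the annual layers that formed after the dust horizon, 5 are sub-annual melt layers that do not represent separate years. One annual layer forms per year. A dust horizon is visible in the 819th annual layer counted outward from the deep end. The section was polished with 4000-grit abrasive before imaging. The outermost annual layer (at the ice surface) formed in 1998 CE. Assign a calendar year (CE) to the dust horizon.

1027 − 819 = 208 annual layers lie beyond the dust horizon toward the ice surface.
Removing the 5 false annual layers leaves 208 − 5 = 203 true annual layers beyond the dust horizon.
Counting back 203 years from 1998 CE places the dust horizon in 1998 − 203 = 1795 CE.

1795 CE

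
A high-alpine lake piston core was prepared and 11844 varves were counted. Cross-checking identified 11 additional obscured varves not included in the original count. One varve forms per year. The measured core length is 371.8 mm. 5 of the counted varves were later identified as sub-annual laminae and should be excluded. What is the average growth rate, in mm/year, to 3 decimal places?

After corrections the count is 11844 − 5 + 11 = 11850 varves.
Mean rate = 371.8 mm / 11850 years ≈ 0.031 mm/year.

0.031 mm/year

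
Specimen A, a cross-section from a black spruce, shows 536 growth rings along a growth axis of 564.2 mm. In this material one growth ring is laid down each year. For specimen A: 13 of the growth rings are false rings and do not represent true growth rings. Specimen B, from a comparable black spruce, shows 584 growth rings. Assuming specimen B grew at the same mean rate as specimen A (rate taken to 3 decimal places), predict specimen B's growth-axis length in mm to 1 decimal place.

630.1 mm

Specimen A: correcting the raw count gives 536 − 13 = 523 true growth rings.
A: 564.2 mm over 523 years gives 564.2 / 523 ≈ 1.079 mm per year.
Length of B = 1.079 × 584 = 630.1 mm.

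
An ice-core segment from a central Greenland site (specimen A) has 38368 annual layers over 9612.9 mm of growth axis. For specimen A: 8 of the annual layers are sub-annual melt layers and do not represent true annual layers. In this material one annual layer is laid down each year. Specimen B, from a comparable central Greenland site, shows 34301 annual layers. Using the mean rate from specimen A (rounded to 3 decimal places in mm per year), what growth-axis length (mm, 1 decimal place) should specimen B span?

8609.6 mm

Specimen A: adjusted count: 38368 − 8 = 38360 annual layers.
A: Mean rate = 9612.9 mm / 38360 years ≈ 0.251 mm/year.
Length of B = 0.251 × 34301 = 8609.6 mm.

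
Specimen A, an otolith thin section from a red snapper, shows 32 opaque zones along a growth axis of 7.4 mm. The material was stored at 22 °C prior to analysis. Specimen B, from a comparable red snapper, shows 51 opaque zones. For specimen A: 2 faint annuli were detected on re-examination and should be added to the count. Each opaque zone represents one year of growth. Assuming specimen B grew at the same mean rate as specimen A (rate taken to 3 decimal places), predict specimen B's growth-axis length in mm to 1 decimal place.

Specimen A: correcting the raw count gives 32 + 2 = 34 true opaque zones.
A: 7.4 mm over 34 years gives 7.4 / 34 ≈ 0.218 mm/yr.
B's length ≈ 0.218 × 51 = 11.1 mm.

11.1 mm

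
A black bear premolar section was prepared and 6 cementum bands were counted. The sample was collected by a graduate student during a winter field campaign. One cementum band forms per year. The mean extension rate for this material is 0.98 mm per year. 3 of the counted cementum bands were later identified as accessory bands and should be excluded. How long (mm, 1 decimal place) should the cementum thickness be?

True cementum band count = 6 − 3 = 3.
Predicted length = 0.98 mm/year × 3 years = 2.9 mm.

2.9 mm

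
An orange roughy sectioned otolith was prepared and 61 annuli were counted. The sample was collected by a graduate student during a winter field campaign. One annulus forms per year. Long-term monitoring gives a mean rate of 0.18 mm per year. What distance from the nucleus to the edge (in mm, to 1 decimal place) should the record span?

11.0 mm

61 years of growth are recorded.
Length ≈ 0.18 × 61 = 11.0 mm.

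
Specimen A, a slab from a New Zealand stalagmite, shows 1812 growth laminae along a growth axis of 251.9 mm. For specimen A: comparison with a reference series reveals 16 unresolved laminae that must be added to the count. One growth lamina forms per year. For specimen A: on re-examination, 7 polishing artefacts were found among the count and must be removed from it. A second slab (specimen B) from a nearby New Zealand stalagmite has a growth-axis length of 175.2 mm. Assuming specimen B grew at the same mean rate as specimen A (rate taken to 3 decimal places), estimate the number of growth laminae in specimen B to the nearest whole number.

Specimen A: correcting the raw count gives 1812 − 7 + 16 = 1821 true growth laminae.
A: Mean rate = 251.9 mm / 1821 years ≈ 0.138 mm/year.
For B, 175.2 / 0.138 = 1269.57 years ≈ 1270 growth laminae.

1270 growth laminae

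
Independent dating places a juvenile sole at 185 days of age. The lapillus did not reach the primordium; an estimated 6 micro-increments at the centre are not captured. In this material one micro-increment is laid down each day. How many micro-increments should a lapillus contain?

179 micro-increments

One micro-increment per day gives 185 micro-increments over 185 days.
Subtracting the 6 micro-increments not captured gives 185 − 6 = 179 micro-increments in the record.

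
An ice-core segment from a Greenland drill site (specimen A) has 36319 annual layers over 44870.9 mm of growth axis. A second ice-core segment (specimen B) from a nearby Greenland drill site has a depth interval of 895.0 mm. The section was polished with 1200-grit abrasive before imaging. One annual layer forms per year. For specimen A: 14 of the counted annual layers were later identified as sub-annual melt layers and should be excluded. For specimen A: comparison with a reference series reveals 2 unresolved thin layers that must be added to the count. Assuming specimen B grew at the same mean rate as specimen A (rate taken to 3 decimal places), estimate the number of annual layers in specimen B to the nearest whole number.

Specimen A: adjusted count: 36319 − 14 + 2 = 36307 annual layers.
A: 44870.9 mm over 36307 years gives 44870.9 / 36307 ≈ 1.236 mm per year.
Specimen B: 895.0 mm / 1.236 mm per year = 724.11 years ≈ 724 annual layers.

724 annual layers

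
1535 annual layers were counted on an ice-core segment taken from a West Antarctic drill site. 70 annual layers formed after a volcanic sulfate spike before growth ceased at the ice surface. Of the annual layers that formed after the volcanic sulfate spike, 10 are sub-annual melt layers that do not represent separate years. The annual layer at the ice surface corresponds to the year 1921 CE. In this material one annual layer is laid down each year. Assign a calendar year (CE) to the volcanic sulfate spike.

70 annual layers formed after the volcanic sulfate spike.
Excluding 10 false annual layers: 70 − 10 = 60.
1921 − 60 = 1861 CE.

1861 CE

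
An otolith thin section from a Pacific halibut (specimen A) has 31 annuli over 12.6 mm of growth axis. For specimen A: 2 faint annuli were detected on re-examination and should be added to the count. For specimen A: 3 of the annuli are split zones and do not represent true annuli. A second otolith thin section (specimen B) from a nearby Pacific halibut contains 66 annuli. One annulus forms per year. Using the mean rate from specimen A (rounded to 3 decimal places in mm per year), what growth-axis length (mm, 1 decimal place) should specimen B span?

27.7 mm

Specimen A: adjusted count: 31 − 3 + 2 = 30 annuli.
A: Mean rate = 12.6 mm / 30 years ≈ 0.420 mm per year.
B's length ≈ 0.420 × 66 = 27.7 mm.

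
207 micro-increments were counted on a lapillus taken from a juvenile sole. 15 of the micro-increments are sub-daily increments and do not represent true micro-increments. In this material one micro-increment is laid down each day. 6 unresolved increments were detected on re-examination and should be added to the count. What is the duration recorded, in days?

True micro-increment count = 207 − 15 + 6 = 198.
At one micro-increment per day, that is 198 days.

198 d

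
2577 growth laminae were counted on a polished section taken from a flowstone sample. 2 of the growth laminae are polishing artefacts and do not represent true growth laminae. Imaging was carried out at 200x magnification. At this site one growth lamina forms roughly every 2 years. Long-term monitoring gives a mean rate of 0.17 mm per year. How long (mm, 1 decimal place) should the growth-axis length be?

875.5 mm

Adjusted count: 2577 − 2 = 2575 growth laminae.
At 2 years per growth lamina, 2575 × 2 = 5150 years.
Predicted length = 0.17 mm/year × 5150 years = 875.5 mm.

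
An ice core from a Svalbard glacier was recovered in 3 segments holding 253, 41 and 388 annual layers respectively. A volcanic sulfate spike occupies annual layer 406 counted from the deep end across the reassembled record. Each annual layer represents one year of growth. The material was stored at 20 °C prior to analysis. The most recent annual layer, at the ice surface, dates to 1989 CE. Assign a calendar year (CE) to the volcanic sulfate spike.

1713 CE

Total annual layers = 253 + 41 + 388 = 682.
Between annual layer 406 and the ice surface there are 682 − 406 = 276 annual layers.
1989 − 276 = 1713 CE.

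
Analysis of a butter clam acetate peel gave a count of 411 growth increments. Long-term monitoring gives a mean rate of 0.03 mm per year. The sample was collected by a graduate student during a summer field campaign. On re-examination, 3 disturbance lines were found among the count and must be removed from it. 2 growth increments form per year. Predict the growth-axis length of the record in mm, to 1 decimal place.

6.1 mm

Correcting the raw count gives 411 − 3 = 408 true growth increments.
With 2 growth increments per year, 408 / 2 = 204 years.
Length ≈ 0.03 × 204 = 6.1 mm.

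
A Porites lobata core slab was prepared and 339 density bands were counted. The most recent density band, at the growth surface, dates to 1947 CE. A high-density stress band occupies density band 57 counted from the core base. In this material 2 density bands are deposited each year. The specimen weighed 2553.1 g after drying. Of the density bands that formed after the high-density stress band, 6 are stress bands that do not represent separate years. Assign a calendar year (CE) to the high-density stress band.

1809 CE

The high-density stress band sits at density band 57 from the core base, so 339 − 57 = 282 density bands formed after it.
Excluding 6 false density bands: 282 − 6 = 276.
Dividing by 2 density bands per year: 276 / 2 = 138 years.
1947 − 138 = 1809 CE.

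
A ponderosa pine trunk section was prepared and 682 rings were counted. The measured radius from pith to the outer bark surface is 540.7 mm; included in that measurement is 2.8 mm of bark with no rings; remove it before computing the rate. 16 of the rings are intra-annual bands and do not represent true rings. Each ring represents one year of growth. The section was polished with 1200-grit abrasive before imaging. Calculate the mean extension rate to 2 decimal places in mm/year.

True ring count = 682 − 16 = 666.
Net length = 540.7 − 2.8 = 537.9 mm.
537.9 mm over 666 years gives 537.9 / 666 ≈ 0.81 mm/year.

0.81 mm/year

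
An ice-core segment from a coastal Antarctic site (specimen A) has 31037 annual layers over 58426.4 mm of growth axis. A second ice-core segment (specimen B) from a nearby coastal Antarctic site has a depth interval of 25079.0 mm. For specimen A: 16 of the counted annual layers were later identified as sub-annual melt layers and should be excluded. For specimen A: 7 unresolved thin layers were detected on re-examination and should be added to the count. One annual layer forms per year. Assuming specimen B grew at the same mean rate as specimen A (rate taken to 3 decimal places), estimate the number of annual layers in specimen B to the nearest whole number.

Specimen A: true annual layer count = 31037 − 16 + 7 = 31028.
A: 58426.4 mm over 31028 years gives 58426.4 / 31028 ≈ 1.883 mm/year.
For B, 25079.0 / 1.883 = 13318.64 years ≈ 13319 annual layers.

13319 annual layers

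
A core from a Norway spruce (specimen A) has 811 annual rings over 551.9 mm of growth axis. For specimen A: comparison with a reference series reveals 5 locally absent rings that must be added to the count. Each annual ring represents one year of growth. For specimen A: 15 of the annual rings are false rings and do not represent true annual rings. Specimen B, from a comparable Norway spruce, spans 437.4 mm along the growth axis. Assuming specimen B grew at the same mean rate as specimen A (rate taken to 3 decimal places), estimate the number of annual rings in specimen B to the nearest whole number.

Specimen A: after corrections the count is 811 − 15 + 5 = 801 annual rings.
A: 551.9 mm over 801 years gives 551.9 / 801 ≈ 0.689 mm per year.
Specimen B: 437.4 mm / 0.689 mm per year = 634.83 years ≈ 635 annual rings.

635 annual rings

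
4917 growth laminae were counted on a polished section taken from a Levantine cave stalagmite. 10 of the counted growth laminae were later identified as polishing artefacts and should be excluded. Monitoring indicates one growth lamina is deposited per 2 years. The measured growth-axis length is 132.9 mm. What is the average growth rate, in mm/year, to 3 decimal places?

0.014 mm/year

After corrections the count is 4917 − 10 = 4907 growth laminae.
Multiplying by 2 years per growth lamina: 4907 × 2 = 9814 years.
132.9 mm over 9814 years gives 132.9 / 9814 ≈ 0.014 mm/year.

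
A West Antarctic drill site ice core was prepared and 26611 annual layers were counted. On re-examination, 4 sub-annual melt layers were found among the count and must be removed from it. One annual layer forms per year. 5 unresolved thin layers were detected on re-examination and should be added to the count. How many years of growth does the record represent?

26612 yr

True annual layer count = 26611 − 4 + 5 = 26612.
One annual layer per year makes the duration 26612 years.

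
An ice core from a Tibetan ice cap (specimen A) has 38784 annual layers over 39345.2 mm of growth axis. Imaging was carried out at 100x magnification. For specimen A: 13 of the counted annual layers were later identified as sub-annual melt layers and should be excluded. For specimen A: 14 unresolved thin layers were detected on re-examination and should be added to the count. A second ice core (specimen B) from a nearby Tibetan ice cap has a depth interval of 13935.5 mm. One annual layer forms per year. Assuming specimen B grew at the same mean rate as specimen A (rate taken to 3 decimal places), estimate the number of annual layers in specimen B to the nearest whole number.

Specimen A: after corrections the count is 38784 − 13 + 14 = 38785 annual layers.
A: Mean rate = 39345.2 mm / 38785 years ≈ 1.014 mm/year.
B spans 13935.5 / 1.014 = 13743.10 years ≈ 13743 annual layers.

13743 annual layers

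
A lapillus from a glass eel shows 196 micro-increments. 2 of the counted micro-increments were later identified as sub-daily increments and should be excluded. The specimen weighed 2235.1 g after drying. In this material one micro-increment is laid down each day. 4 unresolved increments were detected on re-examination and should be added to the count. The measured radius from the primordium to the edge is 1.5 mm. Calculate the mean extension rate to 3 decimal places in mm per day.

Correcting the raw count gives 196 − 2 + 4 = 198 true micro-increments.
Mean rate = 1.5 mm / 198 days ≈ 0.008 mm per day.

0.008 mm per day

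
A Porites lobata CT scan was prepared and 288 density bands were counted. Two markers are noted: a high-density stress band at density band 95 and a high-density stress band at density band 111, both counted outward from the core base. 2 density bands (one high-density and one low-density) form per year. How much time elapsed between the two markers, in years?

111 − 95 = 16 density bands lie between the two events.
Dividing by 2 density bands per year: 16 / 2 = 8 years.

8 yr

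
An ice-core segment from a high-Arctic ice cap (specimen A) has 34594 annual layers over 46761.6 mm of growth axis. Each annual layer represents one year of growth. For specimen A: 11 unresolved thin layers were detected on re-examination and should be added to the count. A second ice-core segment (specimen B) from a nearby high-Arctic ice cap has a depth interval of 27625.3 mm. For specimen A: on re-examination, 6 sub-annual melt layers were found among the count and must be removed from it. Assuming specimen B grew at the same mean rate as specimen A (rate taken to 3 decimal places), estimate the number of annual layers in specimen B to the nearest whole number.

Specimen A: adjusted count: 34594 − 6 + 11 = 34599 annual layers.
A: Mean rate = 46761.6 mm / 34599 years ≈ 1.352 mm/year.
For B, 27625.3 / 1.352 = 20432.91 years ≈ 20433 annual layers.

20433 annual layers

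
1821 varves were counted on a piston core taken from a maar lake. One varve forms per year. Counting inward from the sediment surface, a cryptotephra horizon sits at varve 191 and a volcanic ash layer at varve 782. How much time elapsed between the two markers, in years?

Separation: 782 − 191 = 591 varves.
That is 591 years at one varve per year.

591 years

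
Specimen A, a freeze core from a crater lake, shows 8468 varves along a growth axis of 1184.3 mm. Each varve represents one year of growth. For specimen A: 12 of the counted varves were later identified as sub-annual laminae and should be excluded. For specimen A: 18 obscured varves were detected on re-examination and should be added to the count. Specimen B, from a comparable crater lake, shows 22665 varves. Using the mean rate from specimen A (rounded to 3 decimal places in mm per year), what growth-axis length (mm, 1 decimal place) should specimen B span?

3173.1 mm

Specimen A: true varve count = 8468 − 12 + 18 = 8474.
A: Extension rate ≈ 1184.3 / 8474 = 0.140 mm per year.
B's length ≈ 0.140 × 22665 = 3173.1 mm.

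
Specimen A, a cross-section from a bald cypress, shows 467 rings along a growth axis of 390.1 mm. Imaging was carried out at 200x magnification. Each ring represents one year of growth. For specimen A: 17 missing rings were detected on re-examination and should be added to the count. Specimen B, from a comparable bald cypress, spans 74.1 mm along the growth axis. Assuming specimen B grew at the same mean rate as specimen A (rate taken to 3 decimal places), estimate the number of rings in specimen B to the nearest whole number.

Specimen A: adjusted count: 467 + 17 = 484 rings.
A: Extension rate ≈ 390.1 / 484 = 0.806 mm/year.
For B, 74.1 / 0.806 = 91.94 years ≈ 92 rings.

92 rings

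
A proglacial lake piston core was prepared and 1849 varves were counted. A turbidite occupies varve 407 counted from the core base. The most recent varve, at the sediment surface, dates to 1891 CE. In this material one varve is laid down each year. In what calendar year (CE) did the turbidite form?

Between varve 407 and the sediment surface there are 1849 − 407 = 1442 varves.
Counting back 1442 years from 1891 CE places the turbidite in 1891 − 1442 = 449 CE.

449 CE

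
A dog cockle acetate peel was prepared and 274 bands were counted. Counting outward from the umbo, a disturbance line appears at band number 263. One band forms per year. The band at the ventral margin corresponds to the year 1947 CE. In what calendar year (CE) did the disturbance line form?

274 − 263 = 11 bands lie beyond the disturbance line toward the ventral margin.
1947 − 11 = 1936 CE.

1936 CE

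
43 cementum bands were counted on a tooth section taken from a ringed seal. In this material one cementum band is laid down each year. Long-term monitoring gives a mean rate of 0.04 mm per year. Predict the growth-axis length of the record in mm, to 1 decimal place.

1.7 mm

43 years of growth are recorded.
43 years at 0.04 mm/year gives 0.04 × 43 = 1.7 mm.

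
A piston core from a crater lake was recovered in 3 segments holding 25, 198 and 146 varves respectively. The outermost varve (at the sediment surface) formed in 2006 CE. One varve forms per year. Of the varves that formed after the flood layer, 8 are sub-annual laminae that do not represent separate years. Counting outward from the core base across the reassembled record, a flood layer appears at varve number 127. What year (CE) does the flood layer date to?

Total varves = 25 + 198 + 146 = 369.
Between varve 127 and the sediment surface there are 369 − 127 = 242 varves.
242 − 8 false = 234 true varves after the flood layer.
Counting back 234 years from 2006 CE places the flood layer in 2006 − 234 = 1772 CE.

1772 CE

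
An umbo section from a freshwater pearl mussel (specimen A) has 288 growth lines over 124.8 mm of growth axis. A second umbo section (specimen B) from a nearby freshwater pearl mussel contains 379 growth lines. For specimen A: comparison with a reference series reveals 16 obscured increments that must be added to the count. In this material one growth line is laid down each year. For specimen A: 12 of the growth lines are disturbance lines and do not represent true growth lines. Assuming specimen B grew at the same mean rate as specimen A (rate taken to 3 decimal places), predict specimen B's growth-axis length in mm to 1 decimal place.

161.8 mm

Specimen A: adjusted count: 288 − 12 + 16 = 292 growth lines.
A: 124.8 mm over 292 years gives 124.8 / 292 ≈ 0.427 mm/year.
For B, 0.427 mm/year × 379 years = 161.8 mm.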